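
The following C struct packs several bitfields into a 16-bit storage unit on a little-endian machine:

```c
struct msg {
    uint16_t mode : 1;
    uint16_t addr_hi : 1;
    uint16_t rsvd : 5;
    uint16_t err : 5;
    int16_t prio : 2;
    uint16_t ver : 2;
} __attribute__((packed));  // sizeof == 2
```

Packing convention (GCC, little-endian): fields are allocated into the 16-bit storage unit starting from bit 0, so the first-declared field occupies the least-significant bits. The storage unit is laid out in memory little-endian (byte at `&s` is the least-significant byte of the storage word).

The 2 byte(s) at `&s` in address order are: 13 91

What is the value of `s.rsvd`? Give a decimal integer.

[0]=0x13 [1]=0x91 (little-endian) → word 0x9113
mode [0+:1] = (word>>0) & 0x1 = 1
addr_hi [1+:1] = (word>>1) & 0x1 = 1
rsvd [2+:5] = (word>>2) & 0x1f = 4  ←
err [7+:5] = (word>>7) & 0x1f = 2
prio [12+:2] = (word>>12) & 0x3 = 1
ver [14+:2] = (word>>14) & 0x3 = 2

4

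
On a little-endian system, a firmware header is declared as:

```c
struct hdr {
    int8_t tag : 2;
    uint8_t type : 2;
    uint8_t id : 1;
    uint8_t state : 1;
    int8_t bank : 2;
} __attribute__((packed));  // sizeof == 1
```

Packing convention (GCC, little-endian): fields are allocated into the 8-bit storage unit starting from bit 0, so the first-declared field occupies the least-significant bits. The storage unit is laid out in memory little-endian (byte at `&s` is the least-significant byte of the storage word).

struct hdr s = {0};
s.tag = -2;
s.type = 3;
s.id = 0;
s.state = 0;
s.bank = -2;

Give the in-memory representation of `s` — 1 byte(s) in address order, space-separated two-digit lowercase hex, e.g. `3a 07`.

8e

tag (2b) val=-2 bits=0x2 at bit 0: 0x02
type (2b) val=3 bits=0x3 at bit 2: 0x0e
id (1b) val=0 bits=0x0 at bit 4: 0x0e
state (1b) val=0 bits=0x0 at bit 5: 0x0e
bank (2b) val=-2 bits=0x2 at bit 6: 0x8e
word = 0x8e → little-endian bytes:
  [0]=0x8e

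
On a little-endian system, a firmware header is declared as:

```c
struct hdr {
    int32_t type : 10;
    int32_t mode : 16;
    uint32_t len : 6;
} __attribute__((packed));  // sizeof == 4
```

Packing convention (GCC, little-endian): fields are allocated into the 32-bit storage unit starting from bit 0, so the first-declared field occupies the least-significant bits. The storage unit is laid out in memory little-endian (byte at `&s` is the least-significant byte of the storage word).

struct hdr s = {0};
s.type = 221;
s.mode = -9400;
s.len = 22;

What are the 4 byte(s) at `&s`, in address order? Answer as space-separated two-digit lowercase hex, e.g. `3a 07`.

type (10b) val=221 bits=0xdd at bit 0: 0x000000dd
mode (16b) val=-9400 bits=0xdb48 at bit 10: 0x036d20dd
len (6b) val=22 bits=0x16 at bit 26: 0x5b6d20dd
word = 0x5b6d20dd → little-endian bytes:
  [0]=0xdd  [1]=0x20  [2]=0x6d  [3]=0x5b

dd 20 6d 5b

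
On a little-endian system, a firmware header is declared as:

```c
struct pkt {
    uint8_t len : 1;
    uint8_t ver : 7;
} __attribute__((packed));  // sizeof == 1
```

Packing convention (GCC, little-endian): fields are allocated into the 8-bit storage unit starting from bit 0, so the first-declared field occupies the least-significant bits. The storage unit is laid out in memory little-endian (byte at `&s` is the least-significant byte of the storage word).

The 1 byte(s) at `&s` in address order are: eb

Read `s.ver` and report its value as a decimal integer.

117

[0]=0xeb (little-endian) → word 0xeb
len [0+:1] = (word>>0) & 0x1 = 1
ver [1+:7] = (word>>1) & 0x7f = 117  ←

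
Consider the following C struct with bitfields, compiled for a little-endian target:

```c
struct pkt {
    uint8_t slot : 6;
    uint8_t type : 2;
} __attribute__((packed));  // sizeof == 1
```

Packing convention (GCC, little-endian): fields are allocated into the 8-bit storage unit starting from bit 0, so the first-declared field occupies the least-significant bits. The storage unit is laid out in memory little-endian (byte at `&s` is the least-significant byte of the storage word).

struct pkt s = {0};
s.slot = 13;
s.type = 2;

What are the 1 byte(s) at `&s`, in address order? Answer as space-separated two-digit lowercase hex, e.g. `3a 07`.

slot (6b) val=13 bits=0xd at bit 0: 0x0d
type (2b) val=2 bits=0x2 at bit 6: 0x8d
word = 0x8d → little-endian bytes:
  [0]=0x8d

8d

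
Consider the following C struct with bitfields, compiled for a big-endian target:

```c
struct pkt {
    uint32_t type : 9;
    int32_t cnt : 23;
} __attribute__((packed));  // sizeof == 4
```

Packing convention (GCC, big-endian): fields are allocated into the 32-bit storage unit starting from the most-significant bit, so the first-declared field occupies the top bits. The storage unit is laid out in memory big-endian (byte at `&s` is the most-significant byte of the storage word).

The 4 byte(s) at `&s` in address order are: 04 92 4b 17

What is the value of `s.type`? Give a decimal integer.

9

[0]=0x04 [1]=0x92 [2]=0x4b [3]=0x17 (big-endian) → word 0x04924b17
type:9 @ bit 23 → (0x04924b17>>23)&0x1ff = 0x9  ←
cnt:23 @ bit 0 → (0x04924b17>>0)&0x7fffff = 0x124b17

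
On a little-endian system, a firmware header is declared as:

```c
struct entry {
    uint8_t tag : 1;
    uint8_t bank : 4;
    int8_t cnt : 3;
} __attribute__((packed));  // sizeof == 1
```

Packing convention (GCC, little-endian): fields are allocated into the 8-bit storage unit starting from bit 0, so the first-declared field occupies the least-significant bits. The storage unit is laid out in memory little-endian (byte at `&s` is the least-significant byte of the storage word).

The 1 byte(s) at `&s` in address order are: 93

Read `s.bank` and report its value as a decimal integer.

9

[0]=0x93 (little-endian) → word 0x93
tag:1 @ bit 0 → (0x93>>0)&0x1 = 0x1
bank:4 @ bit 1 → (0x93>>1)&0xf = 0x9  ←
cnt:3 @ bit 5 → (0x93>>5)&0x7 = 0x4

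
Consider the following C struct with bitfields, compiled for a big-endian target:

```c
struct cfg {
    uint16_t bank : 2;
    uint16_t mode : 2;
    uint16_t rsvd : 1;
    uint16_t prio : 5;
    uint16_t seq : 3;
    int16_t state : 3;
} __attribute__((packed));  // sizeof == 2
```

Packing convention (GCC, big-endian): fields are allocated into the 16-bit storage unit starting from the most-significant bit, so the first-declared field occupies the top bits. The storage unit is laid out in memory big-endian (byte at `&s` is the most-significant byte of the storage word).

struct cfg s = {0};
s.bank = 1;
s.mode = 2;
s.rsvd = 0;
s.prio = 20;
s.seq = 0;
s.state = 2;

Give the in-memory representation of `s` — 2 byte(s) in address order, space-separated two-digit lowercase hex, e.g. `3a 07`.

bank (2b) val=1 bits=0x1 at bit 14: 0x4000
mode (2b) val=2 bits=0x2 at bit 12: 0x6000
rsvd (1b) val=0 bits=0x0 at bit 11: 0x6000
prio (5b) val=20 bits=0x14 at bit 6: 0x6500
seq (3b) val=0 bits=0x0 at bit 3: 0x6500
state (3b) val=2 bits=0x2 at bit 0: 0x6502
word = 0x6502 → big-endian bytes:
  [0]=0x65  [1]=0x02

65 02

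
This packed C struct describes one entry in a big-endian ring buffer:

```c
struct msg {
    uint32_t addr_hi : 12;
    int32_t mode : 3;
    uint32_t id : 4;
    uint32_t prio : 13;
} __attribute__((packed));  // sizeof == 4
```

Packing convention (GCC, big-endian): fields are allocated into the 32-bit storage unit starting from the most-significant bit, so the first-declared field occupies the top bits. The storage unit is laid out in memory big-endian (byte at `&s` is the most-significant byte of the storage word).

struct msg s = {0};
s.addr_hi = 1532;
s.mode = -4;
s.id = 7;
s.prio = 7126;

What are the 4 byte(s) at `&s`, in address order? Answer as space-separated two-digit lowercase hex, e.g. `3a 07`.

5f c8 fb d6

[20+:12] addr_hi=1532 & 0xfff = 0x5fc; word=0x5fc00000
[17+:3] mode=-4 & 0x7 = 0x4; word=0x5fc80000
[13+:4] id=7 & 0xf = 0x7; word=0x5fc8e000
[0+:13] prio=7126 & 0x1fff = 0x1bd6; word=0x5fc8fbd6
word = 0x5fc8fbd6 → big-endian bytes:
  [0]=0x5f  [1]=0xc8  [2]=0xfb  [3]=0xd6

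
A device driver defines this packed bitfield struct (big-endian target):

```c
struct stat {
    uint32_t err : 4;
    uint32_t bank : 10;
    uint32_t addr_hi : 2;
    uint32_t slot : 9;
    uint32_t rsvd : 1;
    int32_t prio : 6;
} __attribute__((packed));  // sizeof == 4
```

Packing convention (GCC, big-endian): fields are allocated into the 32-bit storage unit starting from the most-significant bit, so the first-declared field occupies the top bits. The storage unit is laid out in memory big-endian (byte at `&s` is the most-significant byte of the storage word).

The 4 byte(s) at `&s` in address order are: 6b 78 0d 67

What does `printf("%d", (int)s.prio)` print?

-25

[0]=0x6b [1]=0x78 [2]=0x0d [3]=0x67 (big-endian) → word 0x6b780d67
err [28+:4] = (word>>28) & 0xf = 6
bank [18+:10] = (word>>18) & 0x3ff = 734
addr_hi [16+:2] = (word>>16) & 0x3 = 0
slot [7+:9] = (word>>7) & 0x1ff = 26
rsvd [6+:1] = (word>>6) & 0x1 = 1
prio [0+:6] = (word>>0) & 0x3f = 39  ←
prio signed 6b, MSB=1: 39 - 64 = -25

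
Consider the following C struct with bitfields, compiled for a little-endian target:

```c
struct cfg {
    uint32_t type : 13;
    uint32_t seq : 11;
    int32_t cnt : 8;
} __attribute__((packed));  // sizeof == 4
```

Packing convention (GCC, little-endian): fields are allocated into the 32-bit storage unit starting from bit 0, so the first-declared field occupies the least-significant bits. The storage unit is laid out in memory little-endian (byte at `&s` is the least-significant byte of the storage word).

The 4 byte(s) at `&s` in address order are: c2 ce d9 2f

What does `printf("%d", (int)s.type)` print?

[0]=0xc2 [1]=0xce [2]=0xd9 [3]=0x2f (little-endian) → word 0x2fd9cec2
type [0+:13] = (word>>0) & 0x1fff = 3778  ←
seq [13+:11] = (word>>13) & 0x7ff = 1742
cnt [24+:8] = (word>>24) & 0xff = 47

3778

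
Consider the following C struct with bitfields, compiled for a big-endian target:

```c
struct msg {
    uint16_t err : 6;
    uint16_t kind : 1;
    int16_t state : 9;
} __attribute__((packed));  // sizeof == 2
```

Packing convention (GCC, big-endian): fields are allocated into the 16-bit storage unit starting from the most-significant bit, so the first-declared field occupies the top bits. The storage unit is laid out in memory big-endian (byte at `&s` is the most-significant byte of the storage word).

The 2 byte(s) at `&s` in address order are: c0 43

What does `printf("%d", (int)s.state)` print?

[0]=0xc0 [1]=0x43 (big-endian) → word 0xc043
err:6 @ bit 10 → (0xc043>>10)&0x3f = 0x30
kind:1 @ bit 9 → (0xc043>>9)&0x1 = 0x0
state:9 @ bit 0 → (0xc043>>0)&0x1ff = 0x43  ←
state signed 9b, MSB=0: value = 67

67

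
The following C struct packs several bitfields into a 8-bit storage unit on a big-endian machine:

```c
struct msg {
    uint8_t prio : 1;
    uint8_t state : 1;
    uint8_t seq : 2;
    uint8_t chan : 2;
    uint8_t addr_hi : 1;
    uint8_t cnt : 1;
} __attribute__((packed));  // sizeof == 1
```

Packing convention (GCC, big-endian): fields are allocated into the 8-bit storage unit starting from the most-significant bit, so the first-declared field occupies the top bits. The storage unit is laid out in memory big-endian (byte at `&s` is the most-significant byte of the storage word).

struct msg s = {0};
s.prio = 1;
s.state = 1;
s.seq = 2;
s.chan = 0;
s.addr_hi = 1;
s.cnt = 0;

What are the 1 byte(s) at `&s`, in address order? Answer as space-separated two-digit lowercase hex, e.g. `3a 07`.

e2

prio (1b) val=1 bits=0x1 at bit 7: 0x80
state (1b) val=1 bits=0x1 at bit 6: 0xc0
seq (2b) val=2 bits=0x2 at bit 4: 0xe0
chan (2b) val=0 bits=0x0 at bit 2: 0xe0
addr_hi (1b) val=1 bits=0x1 at bit 1: 0xe2
cnt (1b) val=0 bits=0x0 at bit 0: 0xe2
word = 0xe2 → big-endian bytes:
  [0]=0xe2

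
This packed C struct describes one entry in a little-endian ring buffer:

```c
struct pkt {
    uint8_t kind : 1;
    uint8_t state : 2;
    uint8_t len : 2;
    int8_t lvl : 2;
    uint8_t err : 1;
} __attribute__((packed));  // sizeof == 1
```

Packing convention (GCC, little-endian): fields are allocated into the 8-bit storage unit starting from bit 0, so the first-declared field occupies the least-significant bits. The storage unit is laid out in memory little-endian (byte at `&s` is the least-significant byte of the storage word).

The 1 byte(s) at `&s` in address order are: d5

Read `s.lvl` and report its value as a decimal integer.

[0]=0xd5 (little-endian) → word 0xd5
kind:1 @ bit 0 → (0xd5>>0)&0x1 = 0x1
state:2 @ bit 1 → (0xd5>>1)&0x3 = 0x2
len:2 @ bit 3 → (0xd5>>3)&0x3 = 0x2
lvl:2 @ bit 5 → (0xd5>>5)&0x3 = 0x2  ←
err:1 @ bit 7 → (0xd5>>7)&0x1 = 0x1
lvl signed 2b, MSB=1: 2 - 4 = -2

-2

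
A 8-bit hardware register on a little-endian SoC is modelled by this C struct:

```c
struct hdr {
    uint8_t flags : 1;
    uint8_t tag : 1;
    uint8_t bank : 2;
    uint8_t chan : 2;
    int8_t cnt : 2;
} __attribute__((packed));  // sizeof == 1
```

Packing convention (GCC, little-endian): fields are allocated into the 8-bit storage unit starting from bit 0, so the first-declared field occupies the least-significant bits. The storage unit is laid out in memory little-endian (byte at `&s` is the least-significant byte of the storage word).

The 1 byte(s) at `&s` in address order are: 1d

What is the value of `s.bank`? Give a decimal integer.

[0]=0x1d (little-endian) → word 0x1d
flags:1 @ bit 0 → (0x1d>>0)&0x1 = 0x1
tag:1 @ bit 1 → (0x1d>>1)&0x1 = 0x0
bank:2 @ bit 2 → (0x1d>>2)&0x3 = 0x3  ←
chan:2 @ bit 4 → (0x1d>>4)&0x3 = 0x1
cnt:2 @ bit 6 → (0x1d>>6)&0x3 = 0x0

3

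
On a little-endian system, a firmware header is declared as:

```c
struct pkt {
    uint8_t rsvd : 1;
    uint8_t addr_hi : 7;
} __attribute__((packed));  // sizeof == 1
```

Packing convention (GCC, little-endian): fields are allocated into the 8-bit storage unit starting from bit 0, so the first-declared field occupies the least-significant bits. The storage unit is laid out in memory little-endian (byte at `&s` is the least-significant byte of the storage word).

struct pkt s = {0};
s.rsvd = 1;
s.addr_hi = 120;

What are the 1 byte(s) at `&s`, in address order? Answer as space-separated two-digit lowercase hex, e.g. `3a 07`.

f1

rsvd (1b) val=1 bits=0x1 at bit 0: 0x01
addr_hi (7b) val=120 bits=0x78 at bit 1: 0xf1
word = 0xf1 → little-endian bytes:
  [0]=0xf1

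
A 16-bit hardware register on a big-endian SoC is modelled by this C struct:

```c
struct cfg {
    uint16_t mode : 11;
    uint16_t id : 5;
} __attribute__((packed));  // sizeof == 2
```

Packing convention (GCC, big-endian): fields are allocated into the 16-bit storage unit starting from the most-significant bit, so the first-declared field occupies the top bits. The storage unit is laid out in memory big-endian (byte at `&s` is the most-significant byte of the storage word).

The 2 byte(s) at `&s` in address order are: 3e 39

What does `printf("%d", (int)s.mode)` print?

497

[0]=0x3e [1]=0x39 (big-endian) → word 0x3e39
mode:11 @ bit 5 → (0x3e39>>5)&0x7ff = 0x1f1  ←
id:5 @ bit 0 → (0x3e39>>0)&0x1f = 0x19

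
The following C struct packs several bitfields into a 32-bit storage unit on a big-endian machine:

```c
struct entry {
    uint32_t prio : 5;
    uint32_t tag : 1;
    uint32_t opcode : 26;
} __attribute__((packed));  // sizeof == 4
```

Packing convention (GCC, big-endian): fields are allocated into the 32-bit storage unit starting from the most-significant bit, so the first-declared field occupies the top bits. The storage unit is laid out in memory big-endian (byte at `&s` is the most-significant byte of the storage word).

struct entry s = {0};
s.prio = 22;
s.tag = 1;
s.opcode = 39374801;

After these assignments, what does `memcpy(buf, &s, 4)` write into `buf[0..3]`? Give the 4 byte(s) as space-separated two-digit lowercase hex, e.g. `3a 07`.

[27+:5] prio=22 & 0x1f = 0x16; word=0xb0000000
[26+:1] tag=1 & 0x1 = 0x1; word=0xb4000000
[0+:26] opcode=39374801 & 0x3ffffff = 0x258cfd1; word=0xb658cfd1
word = 0xb658cfd1 → big-endian bytes:
  [0]=0xb6  [1]=0x58  [2]=0xcf  [3]=0xd1

b6 58 cf d1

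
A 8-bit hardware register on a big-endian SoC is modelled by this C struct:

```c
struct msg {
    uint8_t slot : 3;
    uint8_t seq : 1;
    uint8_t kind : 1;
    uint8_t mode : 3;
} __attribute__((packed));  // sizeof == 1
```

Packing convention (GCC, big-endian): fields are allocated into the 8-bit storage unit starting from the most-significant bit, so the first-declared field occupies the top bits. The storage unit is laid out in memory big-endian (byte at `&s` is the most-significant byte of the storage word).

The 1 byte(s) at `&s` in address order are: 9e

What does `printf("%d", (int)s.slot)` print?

4

[0]=0x9e (big-endian) → word 0x9e
slot [5+:3] = (word>>5) & 0x7 = 4  ←
seq [4+:1] = (word>>4) & 0x1 = 1
kind [3+:1] = (word>>3) & 0x1 = 1
mode [0+:3] = (word>>0) & 0x7 = 6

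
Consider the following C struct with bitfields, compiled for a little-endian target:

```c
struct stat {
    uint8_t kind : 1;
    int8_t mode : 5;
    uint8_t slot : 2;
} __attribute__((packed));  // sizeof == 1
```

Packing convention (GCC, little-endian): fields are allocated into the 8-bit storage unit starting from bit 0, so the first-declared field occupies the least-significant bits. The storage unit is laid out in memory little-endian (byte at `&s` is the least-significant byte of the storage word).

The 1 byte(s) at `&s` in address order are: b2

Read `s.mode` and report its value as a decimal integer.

-7

[0]=0xb2 (little-endian) → word 0xb2
kind [0+:1] = (word>>0) & 0x1 = 0
mode [1+:5] = (word>>1) & 0x1f = 25  ←
slot [6+:2] = (word>>6) & 0x3 = 2
mode signed 5b, MSB=1: 25 - 32 = -7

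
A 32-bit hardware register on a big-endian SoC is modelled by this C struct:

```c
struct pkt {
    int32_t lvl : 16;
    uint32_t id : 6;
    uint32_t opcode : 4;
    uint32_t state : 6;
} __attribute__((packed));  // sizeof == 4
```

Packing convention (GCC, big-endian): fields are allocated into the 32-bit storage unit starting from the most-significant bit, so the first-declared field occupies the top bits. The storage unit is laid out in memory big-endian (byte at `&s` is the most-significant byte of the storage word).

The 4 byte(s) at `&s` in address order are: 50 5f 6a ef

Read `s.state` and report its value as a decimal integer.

[0]=0x50 [1]=0x5f [2]=0x6a [3]=0xef (big-endian) → word 0x505f6aef
lvl [16+:16] = (word>>16) & 0xffff = 20575
id [10+:6] = (word>>10) & 0x3f = 26
opcode [6+:4] = (word>>6) & 0xf = 11
state [0+:6] = (word>>0) & 0x3f = 47  ←

47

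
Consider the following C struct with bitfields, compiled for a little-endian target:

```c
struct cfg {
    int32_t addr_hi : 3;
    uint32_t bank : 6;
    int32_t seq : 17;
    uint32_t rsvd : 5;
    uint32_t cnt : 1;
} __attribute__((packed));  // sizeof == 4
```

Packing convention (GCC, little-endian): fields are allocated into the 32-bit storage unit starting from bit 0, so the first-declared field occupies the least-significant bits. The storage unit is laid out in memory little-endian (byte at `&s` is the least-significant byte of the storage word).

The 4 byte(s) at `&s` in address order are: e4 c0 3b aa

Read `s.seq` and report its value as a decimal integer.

-57888

[0]=0xe4 [1]=0xc0 [2]=0x3b [3]=0xaa (little-endian) → word 0xaa3bc0e4
addr_hi:3 @ bit 0 → (0xaa3bc0e4>>0)&0x7 = 0x4
bank:6 @ bit 3 → (0xaa3bc0e4>>3)&0x3f = 0x1c
seq:17 @ bit 9 → (0xaa3bc0e4>>9)&0x1ffff = 0x11de0  ←
rsvd:5 @ bit 26 → (0xaa3bc0e4>>26)&0x1f = 0xa
cnt:1 @ bit 31 → (0xaa3bc0e4>>31)&0x1 = 0x1
seq signed 17b, MSB=1: 73184 - 131072 = -57888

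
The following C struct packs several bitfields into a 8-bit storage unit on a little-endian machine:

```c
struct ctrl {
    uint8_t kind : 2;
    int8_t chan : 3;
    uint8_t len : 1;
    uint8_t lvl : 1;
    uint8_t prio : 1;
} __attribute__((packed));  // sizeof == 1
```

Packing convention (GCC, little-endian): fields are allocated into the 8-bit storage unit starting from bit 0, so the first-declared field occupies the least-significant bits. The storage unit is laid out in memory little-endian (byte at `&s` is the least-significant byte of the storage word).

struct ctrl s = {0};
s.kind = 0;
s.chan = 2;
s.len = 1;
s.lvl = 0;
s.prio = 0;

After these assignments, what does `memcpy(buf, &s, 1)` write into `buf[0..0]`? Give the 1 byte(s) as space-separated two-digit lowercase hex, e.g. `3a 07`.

28

kind (2b) val=0 bits=0x0 at bit 0: 0x00
chan (3b) val=2 bits=0x2 at bit 2: 0x08
len (1b) val=1 bits=0x1 at bit 5: 0x28
lvl (1b) val=0 bits=0x0 at bit 6: 0x28
prio (1b) val=0 bits=0x0 at bit 7: 0x28
word = 0x28 → little-endian bytes:
  [0]=0x28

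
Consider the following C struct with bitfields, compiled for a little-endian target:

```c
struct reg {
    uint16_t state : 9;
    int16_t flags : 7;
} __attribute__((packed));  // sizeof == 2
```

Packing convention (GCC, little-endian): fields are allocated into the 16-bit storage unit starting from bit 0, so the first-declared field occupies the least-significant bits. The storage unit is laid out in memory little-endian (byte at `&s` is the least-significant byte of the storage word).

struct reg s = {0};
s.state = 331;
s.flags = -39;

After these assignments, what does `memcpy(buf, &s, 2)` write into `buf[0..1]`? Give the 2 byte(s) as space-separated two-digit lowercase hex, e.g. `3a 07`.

4b b3

state (9b) val=331 bits=0x14b at bit 0: 0x014b
flags (7b) val=-39 bits=0x59 at bit 9: 0xb34b
word = 0xb34b → little-endian bytes:
  [0]=0x4b  [1]=0xb3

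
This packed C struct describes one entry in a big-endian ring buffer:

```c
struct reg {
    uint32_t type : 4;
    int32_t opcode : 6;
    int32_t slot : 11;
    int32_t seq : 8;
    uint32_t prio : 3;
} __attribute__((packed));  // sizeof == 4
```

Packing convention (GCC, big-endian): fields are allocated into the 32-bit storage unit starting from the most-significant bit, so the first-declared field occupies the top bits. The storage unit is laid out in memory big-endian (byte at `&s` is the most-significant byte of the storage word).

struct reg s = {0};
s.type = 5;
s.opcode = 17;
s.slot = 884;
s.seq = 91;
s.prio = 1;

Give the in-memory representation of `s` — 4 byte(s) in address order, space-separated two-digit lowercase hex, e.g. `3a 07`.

type:4 = 5 → 0x5 << 28 → word 0x50000000
opcode:6 = 17 → 0x11 << 22 → word 0x54400000
slot:11 = 884 → 0x374 << 11 → word 0x545ba000
seq:8 = 91 → 0x5b << 3 → word 0x545ba2d8
prio:3 = 1 → 0x1 << 0 → word 0x545ba2d9
word = 0x545ba2d9 → big-endian bytes:
  [0]=0x54  [1]=0x5b  [2]=0xa2  [3]=0xd9

54 5b a2 d9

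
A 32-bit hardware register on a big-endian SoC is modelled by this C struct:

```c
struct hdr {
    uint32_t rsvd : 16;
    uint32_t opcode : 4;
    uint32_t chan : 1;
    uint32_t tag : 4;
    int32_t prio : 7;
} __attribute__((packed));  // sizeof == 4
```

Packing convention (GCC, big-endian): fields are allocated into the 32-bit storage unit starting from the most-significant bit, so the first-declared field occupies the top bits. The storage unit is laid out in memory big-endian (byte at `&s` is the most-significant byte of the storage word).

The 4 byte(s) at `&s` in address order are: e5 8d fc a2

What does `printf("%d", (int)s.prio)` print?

34

[0]=0xe5 [1]=0x8d [2]=0xfc [3]=0xa2 (big-endian) → word 0xe58dfca2
rsvd [16+:16] = (word>>16) & 0xffff = 58765
opcode [12+:4] = (word>>12) & 0xf = 15
chan [11+:1] = (word>>11) & 0x1 = 1
tag [7+:4] = (word>>7) & 0xf = 9
prio [0+:7] = (word>>0) & 0x7f = 34  ←
prio signed 7b, MSB=0: value = 34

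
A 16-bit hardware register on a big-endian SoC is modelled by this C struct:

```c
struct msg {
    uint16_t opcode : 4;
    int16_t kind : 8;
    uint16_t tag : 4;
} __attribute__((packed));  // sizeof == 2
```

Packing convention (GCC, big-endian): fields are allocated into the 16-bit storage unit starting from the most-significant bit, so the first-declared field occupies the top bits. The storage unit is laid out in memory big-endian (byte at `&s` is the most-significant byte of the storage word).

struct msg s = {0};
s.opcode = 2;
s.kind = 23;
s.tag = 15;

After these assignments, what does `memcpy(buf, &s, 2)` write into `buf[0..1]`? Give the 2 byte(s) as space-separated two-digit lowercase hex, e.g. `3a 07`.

21 7f

[12+:4] opcode=2 & 0xf = 0x2; word=0x2000
[4+:8] kind=23 & 0xff = 0x17; word=0x2170
[0+:4] tag=15 & 0xf = 0xf; word=0x217f
word = 0x217f → big-endian bytes:
  [0]=0x21  [1]=0x7f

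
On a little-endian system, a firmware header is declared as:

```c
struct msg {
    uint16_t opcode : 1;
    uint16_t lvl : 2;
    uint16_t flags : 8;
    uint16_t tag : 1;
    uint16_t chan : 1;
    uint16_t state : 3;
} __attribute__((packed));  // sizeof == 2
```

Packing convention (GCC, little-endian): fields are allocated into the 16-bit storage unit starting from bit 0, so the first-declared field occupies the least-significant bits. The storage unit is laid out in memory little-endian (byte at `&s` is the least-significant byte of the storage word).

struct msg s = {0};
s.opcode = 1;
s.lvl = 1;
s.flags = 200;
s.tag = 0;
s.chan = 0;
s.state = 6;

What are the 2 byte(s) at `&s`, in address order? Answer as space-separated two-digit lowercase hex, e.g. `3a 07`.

[0+:1] opcode=1 & 0x1 = 0x1; word=0x0001
[1+:2] lvl=1 & 0x3 = 0x1; word=0x0003
[3+:8] flags=200 & 0xff = 0xc8; word=0x0643
[11+:1] tag=0 & 0x1 = 0x0; word=0x0643
[12+:1] chan=0 & 0x1 = 0x0; word=0x0643
[13+:3] state=6 & 0x7 = 0x6; word=0xc643
word = 0xc643 → little-endian bytes:
  [0]=0x43  [1]=0xc6

43 c6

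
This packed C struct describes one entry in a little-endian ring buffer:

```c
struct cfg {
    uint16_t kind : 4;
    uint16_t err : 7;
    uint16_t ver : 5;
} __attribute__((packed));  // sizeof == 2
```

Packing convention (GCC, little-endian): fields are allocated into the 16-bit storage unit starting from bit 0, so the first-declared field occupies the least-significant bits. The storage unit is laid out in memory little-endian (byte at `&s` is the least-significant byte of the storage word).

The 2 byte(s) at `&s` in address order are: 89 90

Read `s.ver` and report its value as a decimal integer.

18

[0]=0x89 [1]=0x90 (little-endian) → word 0x9089
kind:4 @ bit 0 → (0x9089>>0)&0xf = 0x9
err:7 @ bit 4 → (0x9089>>4)&0x7f = 0x8
ver:5 @ bit 11 → (0x9089>>11)&0x1f = 0x12  ←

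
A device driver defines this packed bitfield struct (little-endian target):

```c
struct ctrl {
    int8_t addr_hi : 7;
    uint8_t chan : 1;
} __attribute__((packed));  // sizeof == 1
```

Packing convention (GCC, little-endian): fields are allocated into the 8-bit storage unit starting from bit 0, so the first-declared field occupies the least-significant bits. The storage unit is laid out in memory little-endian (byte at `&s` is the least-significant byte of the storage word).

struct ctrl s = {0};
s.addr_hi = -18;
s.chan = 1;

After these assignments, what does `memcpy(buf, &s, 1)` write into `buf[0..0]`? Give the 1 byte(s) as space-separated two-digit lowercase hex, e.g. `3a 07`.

ee

[0+:7] addr_hi=-18 & 0x7f = 0x6e; word=0x6e
[7+:1] chan=1 & 0x1 = 0x1; word=0xee
word = 0xee → little-endian bytes:
  [0]=0xee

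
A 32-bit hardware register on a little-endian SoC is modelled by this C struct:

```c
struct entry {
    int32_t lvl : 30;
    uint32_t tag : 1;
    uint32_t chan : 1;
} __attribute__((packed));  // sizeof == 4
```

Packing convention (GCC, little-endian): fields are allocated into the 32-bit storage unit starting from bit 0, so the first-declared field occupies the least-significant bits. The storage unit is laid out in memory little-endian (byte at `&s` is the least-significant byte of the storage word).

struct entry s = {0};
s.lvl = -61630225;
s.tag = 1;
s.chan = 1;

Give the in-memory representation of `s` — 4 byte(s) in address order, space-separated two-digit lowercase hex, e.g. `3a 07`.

lvl:30 = -61630225 → 0x3c5398ef << 0 → word 0x3c5398ef
tag:1 = 1 → 0x1 << 30 → word 0x7c5398ef
chan:1 = 1 → 0x1 << 31 → word 0xfc5398ef
word = 0xfc5398ef → little-endian bytes:
  [0]=0xef  [1]=0x98  [2]=0x53  [3]=0xfc

ef 98 53 fc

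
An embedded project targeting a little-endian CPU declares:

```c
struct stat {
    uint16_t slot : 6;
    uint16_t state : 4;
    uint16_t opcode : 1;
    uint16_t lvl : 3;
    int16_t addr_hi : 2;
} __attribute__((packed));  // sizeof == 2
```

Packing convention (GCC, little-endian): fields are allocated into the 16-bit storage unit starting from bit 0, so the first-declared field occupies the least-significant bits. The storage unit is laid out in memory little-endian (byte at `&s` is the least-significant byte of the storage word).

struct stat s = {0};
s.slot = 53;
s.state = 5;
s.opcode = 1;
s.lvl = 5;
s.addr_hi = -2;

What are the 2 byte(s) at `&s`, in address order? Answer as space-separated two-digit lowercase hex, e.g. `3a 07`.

75 ad

[0+:6] slot=53 & 0x3f = 0x35; word=0x0035
[6+:4] state=5 & 0xf = 0x5; word=0x0175
[10+:1] opcode=1 & 0x1 = 0x1; word=0x0575
[11+:3] lvl=5 & 0x7 = 0x5; word=0x2d75
[14+:2] addr_hi=-2 & 0x3 = 0x2; word=0xad75
word = 0xad75 → little-endian bytes:
  [0]=0x75  [1]=0xad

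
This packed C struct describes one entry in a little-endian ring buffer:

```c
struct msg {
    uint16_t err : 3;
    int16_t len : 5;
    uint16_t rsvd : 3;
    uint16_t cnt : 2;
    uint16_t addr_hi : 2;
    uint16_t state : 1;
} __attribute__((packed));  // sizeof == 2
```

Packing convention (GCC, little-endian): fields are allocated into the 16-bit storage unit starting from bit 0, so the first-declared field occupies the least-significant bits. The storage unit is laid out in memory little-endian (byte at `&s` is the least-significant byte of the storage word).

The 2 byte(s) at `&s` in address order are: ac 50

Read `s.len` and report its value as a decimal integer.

-11

[0]=0xac [1]=0x50 (little-endian) → word 0x50ac
err [0+:3] = (word>>0) & 0x7 = 4
len [3+:5] = (word>>3) & 0x1f = 21  ←
rsvd [8+:3] = (word>>8) & 0x7 = 0
cnt [11+:2] = (word>>11) & 0x3 = 2
addr_hi [13+:2] = (word>>13) & 0x3 = 2
state [15+:1] = (word>>15) & 0x1 = 0
len signed 5b, MSB=1: 21 - 32 = -11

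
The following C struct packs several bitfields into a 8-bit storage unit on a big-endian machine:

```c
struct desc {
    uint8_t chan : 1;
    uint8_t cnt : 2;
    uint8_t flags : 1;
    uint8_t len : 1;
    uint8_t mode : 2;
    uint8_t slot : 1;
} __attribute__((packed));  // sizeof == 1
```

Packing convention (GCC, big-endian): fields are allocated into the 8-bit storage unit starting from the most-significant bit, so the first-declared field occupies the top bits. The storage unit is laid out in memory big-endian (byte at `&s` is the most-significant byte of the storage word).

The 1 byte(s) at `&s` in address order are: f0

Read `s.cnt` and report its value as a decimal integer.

3

[0]=0xf0 (big-endian) → word 0xf0
chan:1 @ bit 7 → (0xf0>>7)&0x1 = 0x1
cnt:2 @ bit 5 → (0xf0>>5)&0x3 = 0x3  ←
flags:1 @ bit 4 → (0xf0>>4)&0x1 = 0x1
len:1 @ bit 3 → (0xf0>>3)&0x1 = 0x0
mode:2 @ bit 1 → (0xf0>>1)&0x3 = 0x0
slot:1 @ bit 0 → (0xf0>>0)&0x1 = 0x0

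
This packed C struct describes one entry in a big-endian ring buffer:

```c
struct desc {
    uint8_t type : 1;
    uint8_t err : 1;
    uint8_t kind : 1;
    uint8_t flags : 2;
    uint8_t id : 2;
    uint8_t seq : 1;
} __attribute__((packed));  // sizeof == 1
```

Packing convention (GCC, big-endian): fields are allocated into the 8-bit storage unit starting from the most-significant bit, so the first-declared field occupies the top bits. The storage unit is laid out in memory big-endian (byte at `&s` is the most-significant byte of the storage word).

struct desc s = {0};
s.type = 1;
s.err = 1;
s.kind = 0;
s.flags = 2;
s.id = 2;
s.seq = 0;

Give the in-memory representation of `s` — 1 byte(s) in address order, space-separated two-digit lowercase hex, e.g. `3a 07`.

d4

type:1 = 1 → 0x1 << 7 → word 0x80
err:1 = 1 → 0x1 << 6 → word 0xc0
kind:1 = 0 → 0x0 << 5 → word 0xc0
flags:2 = 2 → 0x2 << 3 → word 0xd0
id:2 = 2 → 0x2 << 1 → word 0xd4
seq:1 = 0 → 0x0 << 0 → word 0xd4
word = 0xd4 → big-endian bytes:
  [0]=0xd4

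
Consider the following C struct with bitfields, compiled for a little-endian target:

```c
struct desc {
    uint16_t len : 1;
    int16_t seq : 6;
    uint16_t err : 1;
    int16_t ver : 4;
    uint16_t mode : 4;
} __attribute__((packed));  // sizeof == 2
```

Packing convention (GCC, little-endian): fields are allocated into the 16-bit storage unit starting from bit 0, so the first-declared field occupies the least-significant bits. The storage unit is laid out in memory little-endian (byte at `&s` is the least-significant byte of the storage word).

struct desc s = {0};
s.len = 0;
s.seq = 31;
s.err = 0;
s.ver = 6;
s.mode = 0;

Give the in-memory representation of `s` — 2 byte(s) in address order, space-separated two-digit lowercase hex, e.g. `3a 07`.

len:1 = 0 → 0x0 << 0 → word 0x0000
seq:6 = 31 → 0x1f << 1 → word 0x003e
err:1 = 0 → 0x0 << 7 → word 0x003e
ver:4 = 6 → 0x6 << 8 → word 0x063e
mode:4 = 0 → 0x0 << 12 → word 0x063e
word = 0x063e → little-endian bytes:
  [0]=0x3e  [1]=0x06

3e 06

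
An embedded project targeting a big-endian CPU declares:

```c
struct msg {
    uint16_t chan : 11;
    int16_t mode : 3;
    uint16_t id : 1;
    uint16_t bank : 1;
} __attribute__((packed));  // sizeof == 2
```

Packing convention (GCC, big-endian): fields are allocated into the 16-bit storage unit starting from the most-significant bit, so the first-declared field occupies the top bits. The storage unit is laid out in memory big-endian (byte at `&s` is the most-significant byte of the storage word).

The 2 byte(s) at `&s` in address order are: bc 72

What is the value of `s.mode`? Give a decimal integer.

[0]=0xbc [1]=0x72 (big-endian) → word 0xbc72
chan:11 @ bit 5 → (0xbc72>>5)&0x7ff = 0x5e3
mode:3 @ bit 2 → (0xbc72>>2)&0x7 = 0x4  ←
id:1 @ bit 1 → (0xbc72>>1)&0x1 = 0x1
bank:1 @ bit 0 → (0xbc72>>0)&0x1 = 0x0
mode signed 3b, MSB=1: 4 - 8 = -4

-4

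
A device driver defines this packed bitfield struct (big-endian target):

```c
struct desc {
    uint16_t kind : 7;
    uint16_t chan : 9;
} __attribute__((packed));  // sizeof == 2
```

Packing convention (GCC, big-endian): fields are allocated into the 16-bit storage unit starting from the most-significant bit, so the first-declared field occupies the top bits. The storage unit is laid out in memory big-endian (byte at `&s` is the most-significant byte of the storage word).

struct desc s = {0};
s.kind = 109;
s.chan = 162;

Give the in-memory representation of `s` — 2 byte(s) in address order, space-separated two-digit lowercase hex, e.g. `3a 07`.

kind:7 = 109 → 0x6d << 9 → word 0xda00
chan:9 = 162 → 0xa2 << 0 → word 0xdaa2
word = 0xdaa2 → big-endian bytes:
  [0]=0xda  [1]=0xa2

da a2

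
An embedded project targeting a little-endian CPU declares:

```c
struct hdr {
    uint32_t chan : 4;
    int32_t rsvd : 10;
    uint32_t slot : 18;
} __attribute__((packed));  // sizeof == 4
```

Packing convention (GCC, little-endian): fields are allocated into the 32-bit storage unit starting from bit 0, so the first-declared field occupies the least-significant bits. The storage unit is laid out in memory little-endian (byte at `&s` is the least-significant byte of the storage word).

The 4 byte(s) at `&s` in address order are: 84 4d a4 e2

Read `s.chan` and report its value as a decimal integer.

4

[0]=0x84 [1]=0x4d [2]=0xa4 [3]=0xe2 (little-endian) → word 0xe2a44d84
chan:4 @ bit 0 → (0xe2a44d84>>0)&0xf = 0x4  ←
rsvd:10 @ bit 4 → (0xe2a44d84>>4)&0x3ff = 0xd8
slot:18 @ bit 14 → (0xe2a44d84>>14)&0x3ffff = 0x38a91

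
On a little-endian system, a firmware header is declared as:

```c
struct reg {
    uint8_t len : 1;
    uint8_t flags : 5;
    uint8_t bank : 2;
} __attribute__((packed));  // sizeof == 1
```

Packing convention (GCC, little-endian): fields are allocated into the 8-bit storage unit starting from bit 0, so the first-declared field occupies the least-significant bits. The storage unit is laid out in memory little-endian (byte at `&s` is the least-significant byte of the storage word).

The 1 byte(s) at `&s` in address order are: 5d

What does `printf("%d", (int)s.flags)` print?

14

[0]=0x5d (little-endian) → word 0x5d
len:1 @ bit 0 → (0x5d>>0)&0x1 = 0x1
flags:5 @ bit 1 → (0x5d>>1)&0x1f = 0xe  ←
bank:2 @ bit 6 → (0x5d>>6)&0x3 = 0x1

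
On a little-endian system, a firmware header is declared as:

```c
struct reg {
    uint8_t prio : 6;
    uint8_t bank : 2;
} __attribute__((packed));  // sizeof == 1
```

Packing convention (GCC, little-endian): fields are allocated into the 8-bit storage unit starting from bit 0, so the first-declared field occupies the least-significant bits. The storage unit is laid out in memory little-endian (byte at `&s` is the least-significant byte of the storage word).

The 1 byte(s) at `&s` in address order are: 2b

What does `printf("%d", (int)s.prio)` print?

43

[0]=0x2b (little-endian) → word 0x2b
prio:6 @ bit 0 → (0x2b>>0)&0x3f = 0x2b  ←
bank:2 @ bit 6 → (0x2b>>6)&0x3 = 0x0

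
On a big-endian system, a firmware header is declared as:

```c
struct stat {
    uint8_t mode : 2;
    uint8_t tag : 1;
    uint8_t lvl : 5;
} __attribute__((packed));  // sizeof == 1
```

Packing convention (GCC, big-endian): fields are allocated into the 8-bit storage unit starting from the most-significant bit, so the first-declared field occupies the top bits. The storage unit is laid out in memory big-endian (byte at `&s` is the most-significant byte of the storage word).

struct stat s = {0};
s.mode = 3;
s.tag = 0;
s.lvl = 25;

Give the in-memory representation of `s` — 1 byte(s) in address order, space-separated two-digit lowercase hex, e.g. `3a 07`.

d9

[6+:2] mode=3 & 0x3 = 0x3; word=0xc0
[5+:1] tag=0 & 0x1 = 0x0; word=0xc0
[0+:5] lvl=25 & 0x1f = 0x19; word=0xd9
word = 0xd9 → big-endian bytes:
  [0]=0xd9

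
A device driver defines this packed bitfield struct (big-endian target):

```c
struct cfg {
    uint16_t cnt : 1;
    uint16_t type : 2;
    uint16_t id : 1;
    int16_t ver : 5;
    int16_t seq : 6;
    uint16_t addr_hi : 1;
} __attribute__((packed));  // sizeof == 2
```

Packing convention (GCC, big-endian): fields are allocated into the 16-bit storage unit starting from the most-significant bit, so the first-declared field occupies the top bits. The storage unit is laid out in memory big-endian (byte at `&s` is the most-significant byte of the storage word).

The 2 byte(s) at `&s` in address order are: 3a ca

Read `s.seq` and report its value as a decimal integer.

-27

[0]=0x3a [1]=0xca (big-endian) → word 0x3aca
cnt:1 @ bit 15 → (0x3aca>>15)&0x1 = 0x0
type:2 @ bit 13 → (0x3aca>>13)&0x3 = 0x1
id:1 @ bit 12 → (0x3aca>>12)&0x1 = 0x1
ver:5 @ bit 7 → (0x3aca>>7)&0x1f = 0x15
seq:6 @ bit 1 → (0x3aca>>1)&0x3f = 0x25  ←
addr_hi:1 @ bit 0 → (0x3aca>>0)&0x1 = 0x0
seq signed 6b, MSB=1: 37 - 64 = -27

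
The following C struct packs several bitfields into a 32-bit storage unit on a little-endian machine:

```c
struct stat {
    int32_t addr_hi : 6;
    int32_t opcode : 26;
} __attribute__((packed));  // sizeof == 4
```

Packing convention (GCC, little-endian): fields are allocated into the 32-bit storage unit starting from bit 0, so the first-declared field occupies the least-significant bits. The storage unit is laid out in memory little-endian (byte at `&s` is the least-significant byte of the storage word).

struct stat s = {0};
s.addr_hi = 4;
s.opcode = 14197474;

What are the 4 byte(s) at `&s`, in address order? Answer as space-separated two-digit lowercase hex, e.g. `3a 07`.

addr_hi (6b) val=4 bits=0x4 at bit 0: 0x00000004
opcode (26b) val=14197474 bits=0xd8a2e2 at bit 6: 0x3628b884
word = 0x3628b884 → little-endian bytes:
  [0]=0x84  [1]=0xb8  [2]=0x28  [3]=0x36

84 b8 28 36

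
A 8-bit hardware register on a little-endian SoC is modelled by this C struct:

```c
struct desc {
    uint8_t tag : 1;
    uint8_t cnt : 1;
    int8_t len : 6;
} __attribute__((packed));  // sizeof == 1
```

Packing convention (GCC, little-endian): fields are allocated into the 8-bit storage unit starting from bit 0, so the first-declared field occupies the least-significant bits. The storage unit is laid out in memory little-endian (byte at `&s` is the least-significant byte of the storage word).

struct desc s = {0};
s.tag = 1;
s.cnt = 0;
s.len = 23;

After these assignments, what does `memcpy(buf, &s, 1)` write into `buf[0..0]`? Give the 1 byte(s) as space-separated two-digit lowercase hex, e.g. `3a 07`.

tag (1b) val=1 bits=0x1 at bit 0: 0x01
cnt (1b) val=0 bits=0x0 at bit 1: 0x01
len (6b) val=23 bits=0x17 at bit 2: 0x5d
word = 0x5d → little-endian bytes:
  [0]=0x5d

5d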